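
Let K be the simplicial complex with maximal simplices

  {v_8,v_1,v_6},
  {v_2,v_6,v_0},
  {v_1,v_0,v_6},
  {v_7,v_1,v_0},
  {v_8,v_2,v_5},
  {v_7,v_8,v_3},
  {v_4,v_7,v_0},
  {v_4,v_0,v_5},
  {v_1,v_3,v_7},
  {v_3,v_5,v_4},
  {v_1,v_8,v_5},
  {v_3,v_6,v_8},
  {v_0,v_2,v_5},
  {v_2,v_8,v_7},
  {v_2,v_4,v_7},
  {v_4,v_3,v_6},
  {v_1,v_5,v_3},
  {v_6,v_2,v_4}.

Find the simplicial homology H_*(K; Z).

H_0 ≅ Z,  H_1 ≅ Z ⊕ Z/2,  H_2 = 0.

Order the vertices as v_0 < v_1 < v_2 < v_3 < v_4 < v_5 < v_6 < v_7 < v_8. Listing each simplex with vertices in this order, K has dimension 2 with simplices:

  0-simplices (9): [v_0], [v_1], [v_2], [v_3], [v_4], [v_5], [v_6], [v_7], [v_8]
  1-simplices (27): (27 of them)
  2-simplices (18): (18 of them)

Hence C_0 ≅ Z^9, C_1 ≅ Z^27, C_2 ≅ Z^18.

The boundary map ∂_1: C_1 → C_0 maps an edge to its endpoints' difference, ∂[p,q] = q − p.
As a 9×27 matrix over Z this has rank 8, with invariant factors (1,1,1,1,1,1,1,1).

Boundary ∂_2: C_2 → C_1 acts by ∂[p,q,r] = [q,r] − [p,r] + [p,q]. For instance
  ∂[v_0,v_4,v_5] = [v_4,v_5] − [v_0,v_5] + [v_0,v_4],
  ∂[v_1,v_3,v_7] = [v_3,v_7] − [v_1,v_7] + [v_1,v_3].
This gives a 27×18 integer matrix of rank 18; reducing to Smith normal form yields diagonal entries (1,1,1,1,1,1,1,1,1,1,1,1,1,1,1,1,1,2).

Reading off H_k = ker ∂_k / im ∂_{k+1}:

  H_0: rank C_0 − rank ∂_1 = 9 − 8 = 1, and the invariant factors of ∂_1 are all 1, so H_0 = Z.
  H_1: rank ker ∂_1 − rank ∂_2 = (27 − 8) − 18 = 1, and ∂_2 has invariant factor 2 > 1, so H_1 = Z ⊕ Z/2.
  H_2: rank ker ∂_2 − rank ∂_3 = (18 − 18) − 0 = 0, and there is no ∂_3, so H_2 = 0.

(K is a triangulation of the Klein bottle.)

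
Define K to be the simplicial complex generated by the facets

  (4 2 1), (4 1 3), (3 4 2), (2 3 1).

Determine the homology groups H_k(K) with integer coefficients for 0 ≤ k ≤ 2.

H_0 = Z,  H_1 = 0,  H_2 = Z.

We work with the vertex ordering 1 < 2 < 3 < 4. The simplices of K, each written with vertices in increasing order, are:

  0-simplices (4): [1], [2], [3], [4]
  1-simplices (6): [1,2], [1,3], [1,4], [2,3], [2,4], [3,4]
  2-simplices (4): [1,2,3], [1,2,4], [1,3,4], [2,3,4]

Hence C_0 ≅ Z^4, C_1 ≅ Z^6, C_2 ≅ Z^4.

Boundary ∂_1: C_1 → C_0 sends each edge [p,q] (with p < q) to q − p. For instance
  ∂[1,2] = [2] − [1].
The 4×6 boundary matrix has rank 3 and Smith normal form diag(1,1,1).

The boundary map ∂_2: C_2 → C_1 acts by ∂[p,q,r] = [q,r] − [p,r] + [p,q]. For instance
  ∂[1,3,4] = [3,4] − [1,4] + [1,3],
  ∂[1,2,4] = [2,4] − [1,4] + [1,2].
The resulting 6×4 matrix has rank 3, and its Smith normal form has invariant factors (1,1,1).

Computing H_k = (kernel of ∂_k) / (image of ∂_{k+1}):

  H_0: rank C_0 − rank ∂_1 = 4 − 3 = 1, and the invariant factors of ∂_1 are all 1, so H_0 = Z.
  H_1: rank ker ∂_1 − rank ∂_2 = (6 − 3) − 3 = 0, and the invariant factors of ∂_2 are all 1, so H_1 = 0.
  H_2: rank ker ∂_2 − rank ∂_3 = (4 − 3) − 0 = 1, and there is no ∂_3, so H_2 = Z.

As a check, the Euler characteristic is 4 − 6 + 4 = 2, which agrees with 1 − 0 + 1 = 2.
(K is a triangulation of the 2-sphere S^2.)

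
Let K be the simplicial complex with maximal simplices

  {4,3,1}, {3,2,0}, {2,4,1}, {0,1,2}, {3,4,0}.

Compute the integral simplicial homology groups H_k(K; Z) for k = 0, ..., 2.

H_0 = Z,  H_1 = Z,  H_2 = 0.

Fix the vertex order 0 < 1 < 2 < 3 < 4 and write every simplex with vertices in increasing order. Then dim K = 2 and the simplices of K are:

  0-simplices (5): [0], [1], [2], [3], [4]
  1-simplices (10): [0,1], [0,2], [0,3], [0,4], [1,2], [1,3], [1,4], [2,3], [2,4], [3,4]
  2-simplices (5): [0,1,2], [0,2,3], [0,3,4], [1,2,4], [1,3,4]

so the chain groups are C_0 ≅ Z^5, C_1 ≅ Z^10, C_2 ≅ Z^5.

Boundary ∂_1: C_1 → C_0 sends each edge [p,q] (with p < q) to q − p. For instance
  ∂[0,2] = [2] − [0].
The 5×10 boundary matrix has rank 4 and Smith normal form diag(1,1,1,1).

The boundary map ∂_2: C_2 → C_1 maps a triangle to the signed sum of its edges. For instance
  ∂[0,2,3] = [2,3] − [0,3] + [0,2],
  ∂[0,1,2] = [1,2] − [0,2] + [0,1].
This gives a 10×5 integer matrix of rank 5; reducing to Smith normal form yields diagonal entries (1,1,1,1,1).

Computing H_k = (kernel of ∂_k) / (image of ∂_{k+1}):

  H_0: rank C_0 − rank ∂_1 = 5 − 4 = 1, and the invariant factors of ∂_1 are all 1, so H_0 = Z.
  H_1: rank ker ∂_1 − rank ∂_2 = (10 − 4) − 5 = 1, and the invariant factors of ∂_2 are all 1, so H_1 = Z.
  H_2: rank ker ∂_2 − rank ∂_3 = (5 − 5) − 0 = 0, and there is no ∂_3, so H_2 = 0.

As a check, the Euler characteristic is 5 − 10 + 5 = 0, which agrees with 1 − 1 + 0 = 0.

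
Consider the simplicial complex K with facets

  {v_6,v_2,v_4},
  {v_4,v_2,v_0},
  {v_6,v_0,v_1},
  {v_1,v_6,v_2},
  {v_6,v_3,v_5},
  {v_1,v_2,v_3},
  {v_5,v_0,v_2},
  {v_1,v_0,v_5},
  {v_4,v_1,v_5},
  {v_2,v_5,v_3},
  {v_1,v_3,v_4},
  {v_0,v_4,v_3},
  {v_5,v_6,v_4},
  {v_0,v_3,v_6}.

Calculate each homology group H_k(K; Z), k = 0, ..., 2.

H_0 = Z,  H_1 = Z^2,  H_2 = Z.

We work with the vertex ordering v_0 < v_1 < v_2 < v_3 < v_4 < v_5 < v_6. The simplices of K, each written with vertices in increasing order, are:

  0-simplices (7): [v_0], [v_1], [v_2], [v_3], [v_4], [v_5], [v_6]
  1-simplices (21): (21 of them)
  2-simplices (14): (14 of them)

giving chain groups C_0 ≅ Z^7, C_1 ≅ Z^21, C_2 ≅ Z^14.

The boundary map ∂_1: C_1 → C_0 maps an edge to its endpoints' difference, ∂[p,q] = q − p.
As a 7×21 matrix over Z this has rank 6, with invariant factors (1,1,1,1,1,1).

The boundary map ∂_2: C_2 → C_1 sends each 2-simplex [p,q,r] to [q,r] − [p,r] + [p,q]. For instance
  ∂[v_1,v_2,v_3] = [v_2,v_3] − [v_1,v_3] + [v_1,v_2],
  ∂[v_1,v_3,v_4] = [v_3,v_4] − [v_1,v_4] + [v_1,v_3].
The 21×14 boundary matrix has rank 13 and Smith normal form diag(1,1,1,1,1,1,1,1,1,1,1,1,1).

Reading off H_k = ker ∂_k / im ∂_{k+1}:

  H_0: rank C_0 − rank ∂_1 = 7 − 6 = 1, and the invariant factors of ∂_1 are all 1, so H_0 ≅ Z.
  H_1: rank ker ∂_1 − rank ∂_2 = (21 − 6) − 13 = 2, and the invariant factors of ∂_2 are all 1, so H_1 ≅ Z^2.
  H_2: rank ker ∂_2 − rank ∂_3 = (14 − 13) − 0 = 1, and there is no ∂_3, so H_2 ≅ Z.

(K is a triangulation of the torus T^2.)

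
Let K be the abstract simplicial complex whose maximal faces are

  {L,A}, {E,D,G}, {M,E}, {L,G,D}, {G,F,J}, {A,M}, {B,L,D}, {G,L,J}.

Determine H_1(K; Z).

Fix the vertex order A < B < D < E < F < G < J < L < M and write every simplex with vertices in increasing order. Then dim K = 2 and the simplices of K are:

  0-simplices (9): A, B, D, E, F, G, J, L, M
  1-simplices (14): AL, AM, BD, BL, DE, DG, DL, EG, EM, FG, FJ, GJ, GL, JL
  2-simplices (5): BDL, DEG, DGL, FGJ, GJL

Hence C_0 ≅ Z^9, C_1 ≅ Z^14, C_2 ≅ Z^5.

The boundary map ∂_1: C_1 → C_0 sends each edge [p,q] (with p < q) to q − p.
The resulting 9×14 matrix has rank 8, and its Smith normal form has invariant factors (1,1,1,1,1,1,1,1).

The boundary map ∂_2: C_2 → C_1 maps a triangle to the signed sum of its edges. For instance
  ∂GJL = JL − GL + GJ,
  ∂FGJ = GJ − FJ + FG.
The resulting 14×5 matrix has rank 5, and its Smith normal form has invariant factors (1,1,1,1,1).

Reading off H_k = ker ∂_k / im ∂_{k+1}:

  H_1: rank ker ∂_1 − rank ∂_2 = (14 − 8) − 5 = 1, and the invariant factors of ∂_2 are all 1, so H_1 = Z.

H_1 ≅ Z.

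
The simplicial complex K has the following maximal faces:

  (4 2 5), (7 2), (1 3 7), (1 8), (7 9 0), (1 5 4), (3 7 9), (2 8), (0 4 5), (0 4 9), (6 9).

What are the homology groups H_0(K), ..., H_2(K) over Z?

H_0 = Z,  H_1 = Z^3,  H_2 = 0.

Order the vertices as 0 < 1 < 2 < 3 < 4 < 5 < 6 < 7 < 8 < 9. Listing each simplex with vertices in this order, K has dimension 2 with simplices:

  0-simplices (10): [0], [1], [2], [3], [4], [5], [6], [7], [8], [9]
  1-simplices (19): [0,4], [0,5], [0,7], [0,9], [1,3], [1,4], [1,5], [1,7], [1,8], [2,4], [2,5], [2,7], [2,8], [3,7], [3,9], [4,5], [4,9], [6,9], [7,9]
  2-simplices (7): [0,4,5], [0,4,9], [0,7,9], [1,3,7], [1,4,5], [2,4,5], [3,7,9]

Hence C_0 ≅ Z^10, C_1 ≅ Z^19, C_2 ≅ Z^7.

The boundary map ∂_1: C_1 → C_0 maps an edge to its endpoints' difference, ∂[p,q] = q − p. For instance
  ∂[0,7] = [7] − [0].
The 10×19 boundary matrix has rank 9 and Smith normal form diag(1,1,1,1,1,1,1,1,1).

The boundary map ∂_2: C_2 → C_1 sends each 2-simplex [p,q,r] to [q,r] − [p,r] + [p,q]. For instance
  ∂[1,4,5] = [4,5] − [1,5] + [1,4],
  ∂[3,7,9] = [7,9] − [3,9] + [3,7].
The 19×7 boundary matrix has rank 7 and Smith normal form diag(1,1,1,1,1,1,1).

From H_k ≅ ker(∂_k) / im(∂_{k+1}) we obtain:

  H_0: rank C_0 − rank ∂_1 = 10 − 9 = 1, and the invariant factors of ∂_1 are all 1, so H_0 = Z.
  H_1: rank ker ∂_1 − rank ∂_2 = (19 − 9) − 7 = 3, and the invariant factors of ∂_2 are all 1, so H_1 = Z^3.
  H_2: rank ker ∂_2 − rank ∂_3 = (7 − 7) − 0 = 0, and there is no ∂_3, so H_2 = 0.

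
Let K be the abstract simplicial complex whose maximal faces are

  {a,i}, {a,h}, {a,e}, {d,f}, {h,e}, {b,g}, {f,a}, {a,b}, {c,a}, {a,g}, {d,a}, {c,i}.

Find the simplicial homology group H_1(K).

H_1 = Z^4.

K has 9 vertices, 12 edges.
rank ∂_1 = 8, rank ∂_2 = 0 ⇒ b_1 = 12 − 8 − 0 = 4. So H_1 ≅ Z^4.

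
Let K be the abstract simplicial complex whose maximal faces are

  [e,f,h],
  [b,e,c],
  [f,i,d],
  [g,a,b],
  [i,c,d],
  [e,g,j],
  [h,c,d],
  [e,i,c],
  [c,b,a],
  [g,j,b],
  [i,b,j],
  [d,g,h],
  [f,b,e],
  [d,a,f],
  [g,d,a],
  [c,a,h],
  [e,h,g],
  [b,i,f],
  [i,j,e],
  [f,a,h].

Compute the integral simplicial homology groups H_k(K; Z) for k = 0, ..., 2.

Fix the vertex order a < b < c < d < e < f < g < h < i < j and write every simplex with vertices in increasing order. Then dim K = 2 and the simplices of K are:

  0-simplices (10): a, b, c, d, e, f, g, h, i, j
  1-simplices (30): ab, ac, ad, af, ag, ah, bc, be, bf, bg, bi, bj, cd, ce, ch, ci, df, dg, dh, di, ef, eg, eh, ei, ej, fh, fi, gh, gj, ij
  2-simplices (20): abc, abg, ach, adf, adg, afh, bce, bef, bfi, bgj, bij, cdh, cdi, cei, dfi, dgh, efh, egh, egj, eij

so the chain groups are C_0 ≅ Z^10, C_1 ≅ Z^30, C_2 ≅ Z^20.

∂_1: C_1 → C_0 is given by ∂[p,q] = [q] − [p].
The resulting 10×30 matrix has rank 9, and its Smith normal form has invariant factors (1,1,1,1,1,1,1,1,1).

∂_2: C_2 → C_1 acts by ∂[p,q,r] = [q,r] − [p,r] + [p,q]. For instance
  ∂cei = ei − ci + ce,
  ∂cdh = dh − ch + cd.
The resulting 30×20 matrix has rank 20, and its Smith normal form has invariant factors (1,1,1,1,1,1,1,1,1,1,1,1,1,1,1,1,1,1,1,2).

From H_k ≅ ker(∂_k) / im(∂_{k+1}) we obtain:

  H_0: rank C_0 − rank ∂_1 = 10 − 9 = 1, and the invariant factors of ∂_1 are all 1, so H_0 = Z.
  H_1: rank ker ∂_1 − rank ∂_2 = (30 − 9) − 20 = 1, and ∂_2 has invariant factor 2 > 1, so H_1 = Z × Z/2.
  H_2: rank ker ∂_2 − rank ∂_3 = (20 − 20) − 0 = 0, and there is no ∂_3, so H_2 = 0.

H_0 ≅ Z,  H_1 ≅ Z × Z/2,  H_2 = 0.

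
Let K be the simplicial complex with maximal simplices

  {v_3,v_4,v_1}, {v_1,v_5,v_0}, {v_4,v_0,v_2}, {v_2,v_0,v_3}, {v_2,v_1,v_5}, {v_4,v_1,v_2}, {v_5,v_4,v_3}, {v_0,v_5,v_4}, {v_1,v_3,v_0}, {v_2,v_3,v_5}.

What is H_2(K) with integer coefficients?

Fix the vertex order v_0 < v_1 < v_2 < v_3 < v_4 < v_5 and write every simplex with vertices in increasing order. Then dim K = 2 and the simplices of K are:

  0-simplices (6): [v_0], [v_1], [v_2], [v_3], [v_4], [v_5]
  1-simplices (15): (15 of them)
  2-simplices (10): [v_0,v_1,v_3], [v_0,v_1,v_5], [v_0,v_2,v_3], [v_0,v_2,v_4], [v_0,v_4,v_5], [v_1,v_2,v_4], [v_1,v_2,v_5], [v_1,v_3,v_4], [v_2,v_3,v_5], [v_3,v_4,v_5]

Hence C_0 ≅ Z^6, C_1 ≅ Z^15, C_2 ≅ Z^10.

The boundary map ∂_1: C_1 → C_0 is given by ∂[p,q] = [q] − [p].
This gives a 6×15 integer matrix of rank 5; reducing to Smith normal form yields diagonal entries (1,1,1,1,1).

Boundary ∂_2: C_2 → C_1 acts by ∂[p,q,r] = [q,r] − [p,r] + [p,q]. For instance
  ∂[v_1,v_3,v_4] = [v_3,v_4] − [v_1,v_4] + [v_1,v_3],
  ∂[v_1,v_2,v_5] = [v_2,v_5] − [v_1,v_5] + [v_1,v_2].
As a 15×10 matrix over Z this has rank 10, with invariant factors (1,1,1,1,1,1,1,1,1,2).

From H_k ≅ ker(∂_k) / im(∂_{k+1}) we obtain:

  H_2: rank ker ∂_2 − rank ∂_3 = (10 − 10) − 0 = 0, and there is no ∂_3, so H_2 ≅ 0.

(K is a triangulation of the real projective plane RP^2.)

H_2 ≅ 0.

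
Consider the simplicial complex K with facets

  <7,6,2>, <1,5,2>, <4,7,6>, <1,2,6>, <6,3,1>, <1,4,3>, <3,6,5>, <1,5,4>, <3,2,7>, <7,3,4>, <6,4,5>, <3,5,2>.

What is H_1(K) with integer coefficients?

H_1 = Z/2.

Fix the vertex order 1 < 2 < 3 < 4 < 5 < 6 < 7 and write every simplex with vertices in increasing order. Then dim K = 2 and the simplices of K are:

  0-simplices (7): [1], [2], [3], [4], [5], [6], [7]
  1-simplices (18): [1,2], [1,3], [1,4], [1,5], [1,6], [2,3], [2,5], [2,6], [2,7], [3,4], [3,5], [3,6], [3,7], [4,5], [4,6], [4,7], [5,6], [6,7]
  2-simplices (12): [1,2,5], [1,2,6], [1,3,4], [1,3,6], [1,4,5], [2,3,5], [2,3,7], [2,6,7], [3,4,7], [3,5,6], [4,5,6], [4,6,7]

Hence C_0 ≅ Z^7, C_1 ≅ Z^18, C_2 ≅ Z^12.

Boundary ∂_1: C_1 → C_0 is given by ∂[p,q] = [q] − [p].
As a 7×18 matrix over Z this has rank 6, with invariant factors (1,1,1,1,1,1).

Boundary ∂_2: C_2 → C_1 maps a triangle to the signed sum of its edges. For instance
  ∂[1,3,6] = [3,6] − [1,6] + [1,3],
  ∂[2,3,7] = [3,7] − [2,7] + [2,3].
The resulting 18×12 matrix has rank 12, and its Smith normal form has invariant factors (1,1,1,1,1,1,1,1,1,1,1,2).

Computing H_k = (kernel of ∂_k) / (image of ∂_{k+1}):

  H_1: rank ker ∂_1 − rank ∂_2 = (18 − 6) − 12 = 0, and ∂_2 has invariant factor 2 > 1, so H_1 = Z/2.

(K is a triangulation of the real projective plane RP^2.)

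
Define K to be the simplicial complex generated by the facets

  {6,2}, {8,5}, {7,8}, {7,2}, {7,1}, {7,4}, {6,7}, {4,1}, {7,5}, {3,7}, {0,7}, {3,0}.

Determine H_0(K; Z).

Order the vertices as 0 < 1 < 2 < 3 < 4 < 5 < 6 < 7 < 8. Listing each simplex with vertices in this order, K has dimension 1 with simplices:

  0-simplices (9): [0], [1], [2], [3], [4], [5], [6], [7], [8]
  1-simplices (12): [0,3], [0,7], [1,4], [1,7], [2,6], [2,7], [3,7], [4,7], [5,7], [5,8], [6,7], [7,8]

giving chain groups C_0 ≅ Z^9, C_1 ≅ Z^12.

The boundary map ∂_1: C_1 → C_0 maps an edge to its endpoints' difference, ∂[p,q] = q − p. For instance
  ∂[3,7] = [7] − [3].
As a 9×12 matrix over Z this has rank 8, with invariant factors (1,1,1,1,1,1,1,1).

Computing H_k = (kernel of ∂_k) / (image of ∂_{k+1}):

  H_0: rank C_0 − rank ∂_1 = 9 − 8 = 1, and the invariant factors of ∂_1 are all 1, so H_0 = Z.

H_0 ≅ Z.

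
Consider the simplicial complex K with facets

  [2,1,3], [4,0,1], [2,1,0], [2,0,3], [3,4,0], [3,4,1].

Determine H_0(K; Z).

K has 5 vertices, 9 edges, 6 triangles.
rank ∂_0 = 0, rank ∂_1 = 4 ⇒ b_0 = 5 − 0 − 4 = 1; all invariant factors of ∂_1 are 1 so no torsion. So H_0 = Z.

H_0 ≅ Z.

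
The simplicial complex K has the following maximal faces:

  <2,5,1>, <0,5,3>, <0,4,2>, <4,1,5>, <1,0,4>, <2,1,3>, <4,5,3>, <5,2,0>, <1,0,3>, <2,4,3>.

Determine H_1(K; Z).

We work with the vertex ordering 0 < 1 < 2 < 3 < 4 < 5. The simplices of K, each written with vertices in increasing order, are:

  0-simplices (6): [0], [1], [2], [3], [4], [5]
  1-simplices (15): [0,1], [0,2], [0,3], [0,4], [0,5], [1,2], [1,3], [1,4], [1,5], [2,3], [2,4], [2,5], [3,4], [3,5], [4,5]
  2-simplices (10): [0,1,3], [0,1,4], [0,2,4], [0,2,5], [0,3,5], [1,2,3], [1,2,5], [1,4,5], [2,3,4], [3,4,5]

Hence C_0 ≅ Z^6, C_1 ≅ Z^15, C_2 ≅ Z^10.

Boundary ∂_1: C_1 → C_0 is given by ∂[p,q] = [q] − [p].
This gives a 6×15 integer matrix of rank 5; reducing to Smith normal form yields diagonal entries (1,1,1,1,1).

∂_2: C_2 → C_1 acts by ∂[p,q,r] = [q,r] − [p,r] + [p,q]. For instance
  ∂[3,4,5] = [4,5] − [3,5] + [3,4],
  ∂[0,2,4] = [2,4] − [0,4] + [0,2].
As a 15×10 matrix over Z this has rank 10, with invariant factors (1,1,1,1,1,1,1,1,1,2).

Computing H_k = (kernel of ∂_k) / (image of ∂_{k+1}):

  H_1: rank ker ∂_1 − rank ∂_2 = (15 − 5) − 10 = 0, and ∂_2 has invariant factor 2 > 1, so H_1 = Z/2Z.

(K is a triangulation of the real projective plane RP^2.)

H_1 = Z/2Z.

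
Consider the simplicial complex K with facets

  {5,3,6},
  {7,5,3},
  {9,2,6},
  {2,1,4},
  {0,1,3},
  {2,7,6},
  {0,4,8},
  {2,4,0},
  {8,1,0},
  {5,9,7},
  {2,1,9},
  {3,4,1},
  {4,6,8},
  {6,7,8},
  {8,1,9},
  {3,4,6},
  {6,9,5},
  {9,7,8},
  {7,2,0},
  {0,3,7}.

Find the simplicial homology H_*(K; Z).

Order the vertices as 0 < 1 < 2 < 3 < 4 < 5 < 6 < 7 < 8 < 9. Listing each simplex with vertices in this order, K has dimension 2 with simplices:

  0-simplices (10): [0], [1], [2], [3], [4], [5], [6], [7], [8], [9]
  1-simplices (30): (30 of them)
  2-simplices (20): (20 of them)

so the chain groups are C_0 ≅ Z^10, C_1 ≅ Z^30, C_2 ≅ Z^20.

∂_1: C_1 → C_0 maps an edge to its endpoints' difference, ∂[p,q] = q − p. For instance
  ∂[2,4] = [4] − [2].
This gives a 10×30 integer matrix of rank 9; reducing to Smith normal form yields diagonal entries (1,1,1,1,1,1,1,1,1).

Boundary ∂_2: C_2 → C_1 sends each 2-simplex [p,q,r] to [q,r] − [p,r] + [p,q]. For instance
  ∂[1,2,4] = [2,4] − [1,4] + [1,2],
  ∂[0,2,4] = [2,4] − [0,4] + [0,2].
The 30×20 boundary matrix has rank 20 and Smith normal form diag(1,1,1,1,1,1,1,1,1,1,1,1,1,1,1,1,1,1,1,2).

Now H_k = ker ∂_k / im ∂_{k+1}, so:

  H_0: rank C_0 − rank ∂_1 = 10 − 9 = 1, and the invariant factors of ∂_1 are all 1, so H_0 = Z.
  H_1: rank ker ∂_1 − rank ∂_2 = (30 − 9) − 20 = 1, and ∂_2 has invariant factor 2 > 1, so H_1 = Z ⊕ Z/2.
  H_2: rank ker ∂_2 − rank ∂_3 = (20 − 20) − 0 = 0, and there is no ∂_3, so H_2 = 0.

H_0 ≅ Z,  H_1 ≅ Z ⊕ Z/2,  H_2 = 0.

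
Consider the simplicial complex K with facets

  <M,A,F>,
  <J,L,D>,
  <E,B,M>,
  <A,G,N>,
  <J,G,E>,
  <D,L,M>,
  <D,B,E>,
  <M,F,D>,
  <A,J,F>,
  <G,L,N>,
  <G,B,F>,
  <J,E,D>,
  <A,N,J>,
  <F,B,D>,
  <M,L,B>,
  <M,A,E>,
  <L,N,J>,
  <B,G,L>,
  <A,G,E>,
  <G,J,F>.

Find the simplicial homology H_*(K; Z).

H_0 = Z,  H_1 = Z ⊕ Z/2,  H_2 = 0.

Order the vertices as A < B < D < E < F < G < J < L < M < N. Listing each simplex with vertices in this order, K has dimension 2 with simplices:

  0-simplices (10): A, B, D, E, F, G, J, L, M, N
  1-simplices (30): AE, AF, AG, AJ, AM, AN, BD, BE, BF, BG, BL, BM, DE, DF, DJ, DL, DM, EG, EJ, EM, FG, FJ, FM, GJ, GL, GN, JL, JN, LM, LN
  2-simplices (20): AEG, AEM, AFJ, AFM, AGN, AJN, BDE, BDF, BEM, BFG, BGL, BLM, DEJ, DFM, DJL, DLM, EGJ, FGJ, GLN, JLN

so the chain groups are C_0 ≅ Z^10, C_1 ≅ Z^30, C_2 ≅ Z^20.

The boundary map ∂_1: C_1 → C_0 maps an edge to its endpoints' difference, ∂[p,q] = q − p. For instance
  ∂FG = G − F.
As a 10×30 matrix over Z this has rank 9, with invariant factors (1,1,1,1,1,1,1,1,1).

Boundary ∂_2: C_2 → C_1 sends each 2-simplex [p,q,r] to [q,r] − [p,r] + [p,q]. For instance
  ∂EGJ = GJ − EJ + EG,
  ∂DLM = LM − DM + DL.
The resulting 30×20 matrix has rank 20, and its Smith normal form has invariant factors (1,1,1,1,1,1,1,1,1,1,1,1,1,1,1,1,1,1,1,2).

From H_k ≅ ker(∂_k) / im(∂_{k+1}) we obtain:

  H_0: rank C_0 − rank ∂_1 = 10 − 9 = 1, and the invariant factors of ∂_1 are all 1, so H_0 ≅ Z.
  H_1: rank ker ∂_1 − rank ∂_2 = (30 − 9) − 20 = 1, and ∂_2 has invariant factor 2 > 1, so H_1 ≅ Z ⊕ Z/2.
  H_2: rank ker ∂_2 − rank ∂_3 = (20 − 20) − 0 = 0, and there is no ∂_3, so H_2 ≅ 0.

As a check, the Euler characteristic is 10 − 30 + 20 = 0, which agrees with 1 − 1 + 0 = 0.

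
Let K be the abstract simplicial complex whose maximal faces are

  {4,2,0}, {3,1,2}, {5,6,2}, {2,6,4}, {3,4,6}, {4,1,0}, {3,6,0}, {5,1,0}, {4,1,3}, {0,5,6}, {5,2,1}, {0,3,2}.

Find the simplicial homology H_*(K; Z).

H_0 = Z,  H_1 = Z/2,  H_2 = 0.

Order the vertices as 0 < 1 < 2 < 3 < 4 < 5 < 6. Listing each simplex with vertices in this order, K has dimension 2 with simplices:

  0-simplices (7): [0], [1], [2], [3], [4], [5], [6]
  1-simplices (18): [0,1], [0,2], [0,3], [0,4], [0,5], [0,6], [1,2], [1,3], [1,4], [1,5], [2,3], [2,4], [2,5], [2,6], [3,4], [3,6], [4,6], [5,6]
  2-simplices (12): [0,1,4], [0,1,5], [0,2,3], [0,2,4], [0,3,6], [0,5,6], [1,2,3], [1,2,5], [1,3,4], [2,4,6], [2,5,6], [3,4,6]

Hence C_0 ≅ Z^7, C_1 ≅ Z^18, C_2 ≅ Z^12.

∂_1: C_1 → C_0 maps an edge to its endpoints' difference, ∂[p,q] = q − p.
The resulting 7×18 matrix has rank 6, and its Smith normal form has invariant factors (1,1,1,1,1,1).

∂_2: C_2 → C_1 sends each 2-simplex [p,q,r] to [q,r] − [p,r] + [p,q]. For instance
  ∂[1,2,5] = [2,5] − [1,5] + [1,2],
  ∂[2,4,6] = [4,6] − [2,6] + [2,4].
As a 18×12 matrix over Z this has rank 12, with invariant factors (1,1,1,1,1,1,1,1,1,1,1,2).

From H_k ≅ ker(∂_k) / im(∂_{k+1}) we obtain:

  H_0: rank C_0 − rank ∂_1 = 7 − 6 = 1, and the invariant factors of ∂_1 are all 1, so H_0 = Z.
  H_1: rank ker ∂_1 − rank ∂_2 = (18 − 6) − 12 = 0, and ∂_2 has invariant factor 2 > 1, so H_1 = Z/2.
  H_2: rank ker ∂_2 − rank ∂_3 = (12 − 12) − 0 = 0, and there is no ∂_3, so H_2 = 0.

As a check, the Euler characteristic is 7 − 18 + 12 = 1, which agrees with 1 − 0 + 0 = 1.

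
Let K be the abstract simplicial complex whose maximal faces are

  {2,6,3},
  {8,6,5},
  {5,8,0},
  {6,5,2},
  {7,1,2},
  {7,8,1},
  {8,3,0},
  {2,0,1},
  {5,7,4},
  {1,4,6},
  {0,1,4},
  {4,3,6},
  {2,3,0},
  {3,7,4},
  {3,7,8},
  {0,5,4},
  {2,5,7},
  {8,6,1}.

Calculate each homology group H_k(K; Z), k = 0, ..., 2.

We work with the vertex ordering 0 < 1 < 2 < 3 < 4 < 5 < 6 < 7 < 8. The simplices of K, each written with vertices in increasing order, are:

  0-simplices (9): [0], [1], [2], [3], [4], [5], [6], [7], [8]
  1-simplices (27): (27 of them)
  2-simplices (18): [0,1,2], [0,1,4], [0,2,3], [0,3,8], [0,4,5], [0,5,8], [1,2,7], [1,4,6], [1,6,8], [1,7,8], [2,3,6], [2,5,6], [2,5,7], [3,4,6], [3,4,7], [3,7,8], [4,5,7], [5,6,8]

Hence C_0 ≅ Z^9, C_1 ≅ Z^27, C_2 ≅ Z^18.

Boundary ∂_1: C_1 → C_0 maps an edge to its endpoints' difference, ∂[p,q] = q − p.
The 9×27 boundary matrix has rank 8 and Smith normal form diag(1,1,1,1,1,1,1,1).

Boundary ∂_2: C_2 → C_1 acts by ∂[p,q,r] = [q,r] − [p,r] + [p,q]. For instance
  ∂[0,4,5] = [4,5] − [0,5] + [0,4],
  ∂[5,6,8] = [6,8] − [5,8] + [5,6].
The 27×18 boundary matrix has rank 17 and Smith normal form diag(1,1,1,1,1,1,1,1,1,1,1,1,1,1,1,1,1).

From H_k ≅ ker(∂_k) / im(∂_{k+1}) we obtain:

  H_0: rank C_0 − rank ∂_1 = 9 − 8 = 1, and the invariant factors of ∂_1 are all 1, so H_0 ≅ Z.
  H_1: rank ker ∂_1 − rank ∂_2 = (27 − 8) − 17 = 2, and the invariant factors of ∂_2 are all 1, so H_1 ≅ Z^2.
  H_2: rank ker ∂_2 − rank ∂_3 = (18 − 17) − 0 = 1, and there is no ∂_3, so H_2 ≅ Z.

(K is a triangulation of the torus T^2.)

H_0 ≅ Z,  H_1 ≅ Z^2,  H_2 ≅ Z.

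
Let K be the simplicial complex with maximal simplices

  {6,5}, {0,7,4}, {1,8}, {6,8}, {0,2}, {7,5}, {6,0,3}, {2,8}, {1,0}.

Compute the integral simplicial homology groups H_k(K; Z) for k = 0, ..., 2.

H_0 ≅ Z,  H_1 ≅ Z^3,  H_2 = 0.

Take the total order 0 < 1 < 2 < 3 < 4 < 5 < 6 < 7 < 8 on the vertex set. Then K (dimension 2) consists of the simplices:

  0-simplices (9): [0], [1], [2], [3], [4], [5], [6], [7], [8]
  1-simplices (13): [0,1], [0,2], [0,3], [0,4], [0,6], [0,7], [1,8], [2,8], [3,6], [4,7], [5,6], [5,7], [6,8]
  2-simplices (2): [0,3,6], [0,4,7]

giving chain groups C_0 ≅ Z^9, C_1 ≅ Z^13, C_2 ≅ Z^2.

Boundary ∂_1: C_1 → C_0 maps an edge to its endpoints' difference, ∂[p,q] = q − p. For instance
  ∂[0,3] = [3] − [0].
This gives a 9×13 integer matrix of rank 8; reducing to Smith normal form yields diagonal entries (1,1,1,1,1,1,1,1).

∂_2: C_2 → C_1 sends each 2-simplex [p,q,r] to [q,r] − [p,r] + [p,q]. For instance
  ∂[0,4,7] = [4,7] − [0,7] + [0,4],
  ∂[0,3,6] = [3,6] − [0,6] + [0,3].
This gives a 13×2 integer matrix of rank 2; reducing to Smith normal form yields diagonal entries (1,1).

Reading off H_k = ker ∂_k / im ∂_{k+1}:

  H_0: rank C_0 − rank ∂_1 = 9 − 8 = 1, and the invariant factors of ∂_1 are all 1, so H_0 ≅ Z.
  H_1: rank ker ∂_1 − rank ∂_2 = (13 − 8) − 2 = 3, and the invariant factors of ∂_2 are all 1, so H_1 ≅ Z^3.
  H_2: rank ker ∂_2 − rank ∂_3 = (2 − 2) − 0 = 0, and there is no ∂_3, so H_2 ≅ 0.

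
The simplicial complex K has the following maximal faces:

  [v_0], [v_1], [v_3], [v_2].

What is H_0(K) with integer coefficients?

Order the vertices as v_0 < v_1 < v_2 < v_3. Listing each simplex with vertices in this order, K has dimension 0 with simplices:

  0-simplices (4): [v_0], [v_1], [v_2], [v_3]

so the chain groups are C_0 ≅ Z^4.

Now H_k = ker ∂_k / im ∂_{k+1}, so:

  H_0: rank C_0 − rank ∂_1 = 4 − 0 = 4, and there is no ∂_1, so H_0 = Z^4.

(K is a triangulation of a set of 4 points.)

H_0 ≅ Z^4.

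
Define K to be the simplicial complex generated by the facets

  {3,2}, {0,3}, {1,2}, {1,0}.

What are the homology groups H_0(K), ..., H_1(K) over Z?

Fix the vertex order 0 < 1 < 2 < 3 and write every simplex with vertices in increasing order. Then dim K = 1 and the simplices of K are:

  0-simplices (4): [0], [1], [2], [3]
  1-simplices (4): [0,1], [0,3], [1,2], [2,3]

giving chain groups C_0 ≅ Z^4, C_1 ≅ Z^4.

The boundary map ∂_1: C_1 → C_0 sends each edge [p,q] (with p < q) to q − p.
The 4×4 boundary matrix has rank 3 and Smith normal form diag(1,1,1).

From H_k ≅ ker(∂_k) / im(∂_{k+1}) we obtain:

  H_0: rank C_0 − rank ∂_1 = 4 − 3 = 1, and the invariant factors of ∂_1 are all 1, so H_0 ≅ Z.
  H_1: rank ker ∂_1 − rank ∂_2 = (4 − 3) − 0 = 1, and there is no ∂_2, so H_1 ≅ Z.

H_0 = Z,  H_1 = Z.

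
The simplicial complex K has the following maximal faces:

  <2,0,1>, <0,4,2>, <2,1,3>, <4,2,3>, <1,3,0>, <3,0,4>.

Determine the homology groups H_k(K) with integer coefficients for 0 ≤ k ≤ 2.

H_0 ≅ Z,  H_1 = 0,  H_2 ≅ Z.

Order the vertices as 0 < 1 < 2 < 3 < 4. Listing each simplex with vertices in this order, K has dimension 2 with simplices:

  0-simplices (5): [0], [1], [2], [3], [4]
  1-simplices (9): [0,1], [0,2], [0,3], [0,4], [1,2], [1,3], [2,3], [2,4], [3,4]
  2-simplices (6): [0,1,2], [0,1,3], [0,2,4], [0,3,4], [1,2,3], [2,3,4]

so the chain groups are C_0 ≅ Z^5, C_1 ≅ Z^9, C_2 ≅ Z^6.

∂_1: C_1 → C_0 maps an edge to its endpoints' difference, ∂[p,q] = q − p. For instance
  ∂[0,1] = [1] − [0].
As a 5×9 matrix over Z this has rank 4, with invariant factors (1,1,1,1).

The boundary map ∂_2: C_2 → C_1 acts by ∂[p,q,r] = [q,r] − [p,r] + [p,q]. For instance
  ∂[0,2,4] = [2,4] − [0,4] + [0,2],
  ∂[2,3,4] = [3,4] − [2,4] + [2,3].
This gives a 9×6 integer matrix of rank 5; reducing to Smith normal form yields diagonal entries (1,1,1,1,1).

Computing H_k = (kernel of ∂_k) / (image of ∂_{k+1}):

  H_0: rank C_0 − rank ∂_1 = 5 − 4 = 1, and the invariant factors of ∂_1 are all 1, so H_0 ≅ Z.
  H_1: rank ker ∂_1 − rank ∂_2 = (9 − 4) − 5 = 0, and the invariant factors of ∂_2 are all 1, so H_1 ≅ 0.
  H_2: rank ker ∂_2 − rank ∂_3 = (6 − 5) − 0 = 1, and there is no ∂_3, so H_2 ≅ Z.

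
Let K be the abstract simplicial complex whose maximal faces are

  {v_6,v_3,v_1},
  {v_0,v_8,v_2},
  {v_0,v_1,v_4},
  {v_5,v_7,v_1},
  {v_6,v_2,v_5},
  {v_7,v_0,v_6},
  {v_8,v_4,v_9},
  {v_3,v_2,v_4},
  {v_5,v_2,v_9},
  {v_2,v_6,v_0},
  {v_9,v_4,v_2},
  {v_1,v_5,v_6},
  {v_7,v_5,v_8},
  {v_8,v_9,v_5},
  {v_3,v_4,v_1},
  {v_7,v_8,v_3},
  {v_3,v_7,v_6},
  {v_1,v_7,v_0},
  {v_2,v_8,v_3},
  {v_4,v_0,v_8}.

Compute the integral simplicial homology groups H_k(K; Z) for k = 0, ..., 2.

H_0 ≅ Z,  H_1 ≅ Z × Z/2,  H_2 = 0.

K has 10 vertices, 30 edges, 20 triangles.
rank ∂_0 = 0, rank ∂_1 = 9 ⇒ b_0 = 10 − 0 − 9 = 1; all invariant factors of ∂_1 are 1 so no torsion. So H_0 = Z.
rank ∂_1 = 9, rank ∂_2 = 20 ⇒ b_1 = 30 − 9 − 20 = 1; ∂_2 has invariant factor(s) [2] giving torsion. So H_1 = Z × Z/2.
rank ∂_2 = 20, rank ∂_3 = 0 ⇒ b_2 = 20 − 20 − 0 = 0. So H_2 = 0.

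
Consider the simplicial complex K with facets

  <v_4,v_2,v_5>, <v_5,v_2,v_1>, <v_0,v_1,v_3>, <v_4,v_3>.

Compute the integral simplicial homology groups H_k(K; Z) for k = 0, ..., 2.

H_0 ≅ Z,  H_1 ≅ Z,  H_2 = 0.

Fix the vertex order v_0 < v_1 < v_2 < v_3 < v_4 < v_5 and write every simplex with vertices in increasing order. Then dim K = 2 and the simplices of K are:

  0-simplices (6): [v_0], [v_1], [v_2], [v_3], [v_4], [v_5]
  1-simplices (9): [v_0,v_1], [v_0,v_3], [v_1,v_2], [v_1,v_3], [v_1,v_5], [v_2,v_4], [v_2,v_5], [v_3,v_4], [v_4,v_5]
  2-simplices (3): [v_0,v_1,v_3], [v_1,v_2,v_5], [v_2,v_4,v_5]

giving chain groups C_0 ≅ Z^6, C_1 ≅ Z^9, C_2 ≅ Z^3.

Boundary ∂_1: C_1 → C_0 maps an edge to its endpoints' difference, ∂[p,q] = q − p. For instance
  ∂[v_2,v_5] = [v_5] − [v_2].
The resulting 6×9 matrix has rank 5, and its Smith normal form has invariant factors (1,1,1,1,1).

Boundary ∂_2: C_2 → C_1 maps a triangle to the signed sum of its edges. For instance
  ∂[v_2,v_4,v_5] = [v_4,v_5] − [v_2,v_5] + [v_2,v_4],
  ∂[v_0,v_1,v_3] = [v_1,v_3] − [v_0,v_3] + [v_0,v_1].
The resulting 9×3 matrix has rank 3, and its Smith normal form has invariant factors (1,1,1).

From H_k ≅ ker(∂_k) / im(∂_{k+1}) we obtain:

  H_0: rank C_0 − rank ∂_1 = 6 − 5 = 1, and the invariant factors of ∂_1 are all 1, so H_0 ≅ Z.
  H_1: rank ker ∂_1 − rank ∂_2 = (9 − 5) − 3 = 1, and the invariant factors of ∂_2 are all 1, so H_1 ≅ Z.
  H_2: rank ker ∂_2 − rank ∂_3 = (3 − 3) − 0 = 0, and there is no ∂_3, so H_2 ≅ 0.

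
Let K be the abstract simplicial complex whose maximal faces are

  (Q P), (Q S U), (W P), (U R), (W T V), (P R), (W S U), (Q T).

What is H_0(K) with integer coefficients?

H_0 ≅ Z.

Fix the vertex order P < Q < R < S < T < U < V < W and write every simplex with vertices in increasing order. Then dim K = 2 and the simplices of K are:

  0-simplices (8): P, Q, R, S, T, U, V, W
  1-simplices (13): PQ, PR, PW, QS, QT, QU, RU, SU, SW, TV, TW, UW, VW
  2-simplices (3): QSU, SUW, TVW

giving chain groups C_0 ≅ Z^8, C_1 ≅ Z^13, C_2 ≅ Z^3.

∂_1: C_1 → C_0 maps an edge to its endpoints' difference, ∂[p,q] = q − p. For instance
  ∂QU = U − Q.
This gives a 8×13 integer matrix of rank 7; reducing to Smith normal form yields diagonal entries (1,1,1,1,1,1,1).

∂_2: C_2 → C_1 acts by ∂[p,q,r] = [q,r] − [p,r] + [p,q]. For instance
  ∂TVW = VW − TW + TV,
  ∂QSU = SU − QU + QS.
The 13×3 boundary matrix has rank 3 and Smith normal form diag(1,1,1).

Reading off H_k = ker ∂_k / im ∂_{k+1}:

  H_0: rank C_0 − rank ∂_1 = 8 − 7 = 1, and the invariant factors of ∂_1 are all 1, so H_0 = Z.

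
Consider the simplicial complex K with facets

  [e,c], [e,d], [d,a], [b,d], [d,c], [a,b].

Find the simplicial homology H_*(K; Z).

H_0 = Z,  H_1 = Z^2.

Take the total order a < b < c < d < e on the vertex set. Then K (dimension 1) consists of the simplices:

  0-simplices (5): a, b, c, d, e
  1-simplices (6): ab, ad, bd, cd, ce, de

so the chain groups are C_0 ≅ Z^5, C_1 ≅ Z^6.

Boundary ∂_1: C_1 → C_0 is given by ∂[p,q] = [q] − [p].
The 5×6 boundary matrix has rank 4 and Smith normal form diag(1,1,1,1).

Now H_k = ker ∂_k / im ∂_{k+1}, so:

  H_0: rank C_0 − rank ∂_1 = 5 − 4 = 1, and the invariant factors of ∂_1 are all 1, so H_0 = Z.
  H_1: rank ker ∂_1 − rank ∂_2 = (6 − 4) − 0 = 2, and there is no ∂_2, so H_1 = Z^2.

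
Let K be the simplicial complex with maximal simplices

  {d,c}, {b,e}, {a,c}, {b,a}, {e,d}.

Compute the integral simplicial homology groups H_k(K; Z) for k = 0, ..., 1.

Take the total order a < b < c < d < e on the vertex set. Then K (dimension 1) consists of the simplices:

  0-simplices (5): a, b, c, d, e
  1-simplices (5): ab, ac, be, cd, de

Hence C_0 ≅ Z^5, C_1 ≅ Z^5.

The boundary map ∂_1: C_1 → C_0 maps an edge to its endpoints' difference, ∂[p,q] = q − p.
As a 5×5 matrix over Z this has rank 4, with invariant factors (1,1,1,1).

Reading off H_k = ker ∂_k / im ∂_{k+1}:

  H_0: rank C_0 − rank ∂_1 = 5 − 4 = 1, and the invariant factors of ∂_1 are all 1, so H_0 ≅ Z.
  H_1: rank ker ∂_1 − rank ∂_2 = (5 − 4) − 0 = 1, and there is no ∂_2, so H_1 ≅ Z.

As a check, the Euler characteristic is 5 − 5 = 0, which agrees with 1 − 1 = 0.

H_0 ≅ Z,  H_1 ≅ Z.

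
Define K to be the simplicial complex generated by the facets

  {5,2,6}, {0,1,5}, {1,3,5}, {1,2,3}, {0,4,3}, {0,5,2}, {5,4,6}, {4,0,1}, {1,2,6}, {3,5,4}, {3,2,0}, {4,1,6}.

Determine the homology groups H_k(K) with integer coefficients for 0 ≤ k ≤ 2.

Take the total order 0 < 1 < 2 < 3 < 4 < 5 < 6 on the vertex set. Then K (dimension 2) consists of the simplices:

  0-simplices (7): [0], [1], [2], [3], [4], [5], [6]
  1-simplices (18): [0,1], [0,2], [0,3], [0,4], [0,5], [1,2], [1,3], [1,4], [1,5], [1,6], [2,3], [2,5], [2,6], [3,4], [3,5], [4,5], [4,6], [5,6]
  2-simplices (12): [0,1,4], [0,1,5], [0,2,3], [0,2,5], [0,3,4], [1,2,3], [1,2,6], [1,3,5], [1,4,6], [2,5,6], [3,4,5], [4,5,6]

so the chain groups are C_0 ≅ Z^7, C_1 ≅ Z^18, C_2 ≅ Z^12.

∂_1: C_1 → C_0 sends each edge [p,q] (with p < q) to q − p. For instance
  ∂[1,3] = [3] − [1].
The 7×18 boundary matrix has rank 6 and Smith normal form diag(1,1,1,1,1,1).

Boundary ∂_2: C_2 → C_1 acts by ∂[p,q,r] = [q,r] − [p,r] + [p,q]. For instance
  ∂[4,5,6] = [5,6] − [4,6] + [4,5],
  ∂[0,1,5] = [1,5] − [0,5] + [0,1].
This gives a 18×12 integer matrix of rank 12; reducing to Smith normal form yields diagonal entries (1,1,1,1,1,1,1,1,1,1,1,2).

From H_k ≅ ker(∂_k) / im(∂_{k+1}) we obtain:

  H_0: rank C_0 − rank ∂_1 = 7 − 6 = 1, and the invariant factors of ∂_1 are all 1, so H_0 = Z.
  H_1: rank ker ∂_1 − rank ∂_2 = (18 − 6) − 12 = 0, and ∂_2 has invariant factor 2 > 1, so H_1 = Z/2.
  H_2: rank ker ∂_2 − rank ∂_3 = (12 − 12) − 0 = 0, and there is no ∂_3, so H_2 = 0.

As a check, the Euler characteristic is 7 − 18 + 12 = 1, which agrees with 1 − 0 + 0 = 1.

H_0 ≅ Z,  H_1 ≅ Z/2,  H_2 = 0.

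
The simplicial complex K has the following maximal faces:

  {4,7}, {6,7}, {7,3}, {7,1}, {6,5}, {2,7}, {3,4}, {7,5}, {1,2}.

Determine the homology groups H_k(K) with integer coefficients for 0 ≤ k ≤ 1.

H_0 = Z,  H_1 = Z^3.

Order the vertices as 1 < 2 < 3 < 4 < 5 < 6 < 7. Listing each simplex with vertices in this order, K has dimension 1 with simplices:

  0-simplices (7): [1], [2], [3], [4], [5], [6], [7]
  1-simplices (9): [1,2], [1,7], [2,7], [3,4], [3,7], [4,7], [5,6], [5,7], [6,7]

so the chain groups are C_0 ≅ Z^7, C_1 ≅ Z^9.

The boundary map ∂_1: C_1 → C_0 is given by ∂[p,q] = [q] − [p]. For instance
  ∂[2,7] = [7] − [2].
As a 7×9 matrix over Z this has rank 6, with invariant factors (1,1,1,1,1,1).

Computing H_k = (kernel of ∂_k) / (image of ∂_{k+1}):

  H_0: rank C_0 − rank ∂_1 = 7 − 6 = 1, and the invariant factors of ∂_1 are all 1, so H_0 = Z.
  H_1: rank ker ∂_1 − rank ∂_2 = (9 − 6) − 0 = 3, and there is no ∂_2, so H_1 = Z^3.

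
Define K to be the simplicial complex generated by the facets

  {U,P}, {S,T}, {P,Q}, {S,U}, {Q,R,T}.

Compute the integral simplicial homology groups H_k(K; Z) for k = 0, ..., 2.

Fix the vertex order P < Q < R < S < T < U and write every simplex with vertices in increasing order. Then dim K = 2 and the simplices of K are:

  0-simplices (6): P, Q, R, S, T, U
  1-simplices (7): PQ, PU, QR, QT, RT, ST, SU
  2-simplices (1): QRT

so the chain groups are C_0 ≅ Z^6, C_1 ≅ Z^7, C_2 ≅ Z^1.

Boundary ∂_1: C_1 → C_0 sends each edge [p,q] (with p < q) to q − p. For instance
  ∂SU = U − S.
This gives a 6×7 integer matrix of rank 5; reducing to Smith normal form yields diagonal entries (1,1,1,1,1).

Boundary ∂_2: C_2 → C_1 acts by ∂[p,q,r] = [q,r] − [p,r] + [p,q]. For instance
  ∂QRT = RT − QT + QR.
As a 7×1 matrix over Z this has rank 1, with invariant factors (1).

From H_k ≅ ker(∂_k) / im(∂_{k+1}) we obtain:

  H_0: rank C_0 − rank ∂_1 = 6 − 5 = 1, and the invariant factors of ∂_1 are all 1, so H_0 ≅ Z.
  H_1: rank ker ∂_1 − rank ∂_2 = (7 − 5) − 1 = 1, and the invariant factors of ∂_2 are all 1, so H_1 ≅ Z.
  H_2: rank ker ∂_2 − rank ∂_3 = (1 − 1) − 0 = 0, and there is no ∂_3, so H_2 ≅ 0.

H_0 ≅ Z,  H_1 ≅ Z,  H_2 = 0.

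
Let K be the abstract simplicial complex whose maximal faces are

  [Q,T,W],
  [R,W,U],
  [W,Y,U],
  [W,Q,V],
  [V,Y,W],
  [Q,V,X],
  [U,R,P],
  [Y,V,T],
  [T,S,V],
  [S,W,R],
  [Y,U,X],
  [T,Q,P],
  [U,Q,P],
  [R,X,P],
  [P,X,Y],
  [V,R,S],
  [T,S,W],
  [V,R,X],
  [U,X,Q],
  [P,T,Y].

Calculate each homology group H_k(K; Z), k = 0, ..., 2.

Order the vertices as P < Q < R < S < T < U < V < W < X < Y. Listing each simplex with vertices in this order, K has dimension 2 with simplices:

  0-simplices (10): P, Q, R, S, T, U, V, W, X, Y
  1-simplices (30): PQ, PR, PT, PU, PX, PY, QT, QU, QV, QW, QX, RS, RU, RV, RW, RX, ST, SV, SW, TV, TW, TY, UW, UX, UY, VW, VX, VY, WY, XY
  2-simplices (20): PQT, PQU, PRU, PRX, PTY, PXY, QTW, QUX, QVW, QVX, RSV, RSW, RUW, RVX, STV, STW, TVY, UWY, UXY, VWY

so the chain groups are C_0 ≅ Z^10, C_1 ≅ Z^30, C_2 ≅ Z^20.

∂_1: C_1 → C_0 sends each edge [p,q] (with p < q) to q − p.
This gives a 10×30 integer matrix of rank 9; reducing to Smith normal form yields diagonal entries (1,1,1,1,1,1,1,1,1).

∂_2: C_2 → C_1 sends each 2-simplex [p,q,r] to [q,r] − [p,r] + [p,q]. For instance
  ∂VWY = WY − VY + VW,
  ∂STW = TW − SW + ST.
As a 30×20 matrix over Z this has rank 20, with invariant factors (1,1,1,1,1,1,1,1,1,1,1,1,1,1,1,1,1,1,1,2).

From H_k ≅ ker(∂_k) / im(∂_{k+1}) we obtain:

  H_0: rank C_0 − rank ∂_1 = 10 − 9 = 1, and the invariant factors of ∂_1 are all 1, so H_0 ≅ Z.
  H_1: rank ker ∂_1 − rank ∂_2 = (30 − 9) − 20 = 1, and ∂_2 has invariant factor 2 > 1, so H_1 ≅ Z ⊕ Z/2.
  H_2: rank ker ∂_2 − rank ∂_3 = (20 − 20) − 0 = 0, and there is no ∂_3, so H_2 ≅ 0.

(K is a triangulation of the Klein bottle.)

H_0 = Z,  H_1 = Z ⊕ Z/2,  H_2 = 0.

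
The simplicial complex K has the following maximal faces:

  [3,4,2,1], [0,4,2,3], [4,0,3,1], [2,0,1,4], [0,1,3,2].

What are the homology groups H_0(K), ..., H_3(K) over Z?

H_0 = Z,  H_1 = 0,  H_2 = 0,  H_3 = Z.

Fix the vertex order 0 < 1 < 2 < 3 < 4 and write every simplex with vertices in increasing order. Then dim K = 3 and the simplices of K are:

  0-simplices (5): [0], [1], [2], [3], [4]
  1-simplices (10): [0,1], [0,2], [0,3], [0,4], [1,2], [1,3], [1,4], [2,3], [2,4], [3,4]
  2-simplices (10): [0,1,2], [0,1,3], [0,1,4], [0,2,3], [0,2,4], [0,3,4], [1,2,3], [1,2,4], [1,3,4], [2,3,4]
  3-simplices (5): [0,1,2,3], [0,1,2,4], [0,1,3,4], [0,2,3,4], [1,2,3,4]

so the chain groups are C_0 ≅ Z^5, C_1 ≅ Z^10, C_2 ≅ Z^10, C_3 ≅ Z^5.

The boundary map ∂_1: C_1 → C_0 sends each edge [p,q] (with p < q) to q − p. For instance
  ∂[3,4] = [4] − [3].
This gives a 5×10 integer matrix of rank 4; reducing to Smith normal form yields diagonal entries (1,1,1,1).

The boundary map ∂_2: C_2 → C_1 acts by ∂[p,q,r] = [q,r] − [p,r] + [p,q]. For instance
  ∂[0,2,3] = [2,3] − [0,3] + [0,2],
  ∂[0,1,3] = [1,3] − [0,3] + [0,1].
The 10×10 boundary matrix has rank 6 and Smith normal form diag(1,1,1,1,1,1).

The boundary map ∂_3: C_3 → C_2 sends each 3-simplex σ to the alternating sum Σ_i (−1)^i (σ with its i-th vertex removed). For instance
  ∂[0,1,2,4] = [1,2,4] − [0,2,4] + [0,1,4] − [0,1,2],
  ∂[0,1,3,4] = [1,3,4] − [0,3,4] + [0,1,4] − [0,1,3].
This gives a 10×5 integer matrix of rank 4; reducing to Smith normal form yields diagonal entries (1,1,1,1).

From H_k ≅ ker(∂_k) / im(∂_{k+1}) we obtain:

  H_0: rank C_0 − rank ∂_1 = 5 − 4 = 1, and the invariant factors of ∂_1 are all 1, so H_0 = Z.
  H_1: rank ker ∂_1 − rank ∂_2 = (10 − 4) − 6 = 0, and the invariant factors of ∂_2 are all 1, so H_1 = 0.
  H_2: rank ker ∂_2 − rank ∂_3 = (10 − 6) − 4 = 0, and the invariant factors of ∂_3 are all 1, so H_2 = 0.
  H_3: rank ker ∂_3 − rank ∂_4 = (5 − 4) − 0 = 1, and there is no ∂_4, so H_3 = Z.

(K is a triangulation of the 3-sphere S^3.)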